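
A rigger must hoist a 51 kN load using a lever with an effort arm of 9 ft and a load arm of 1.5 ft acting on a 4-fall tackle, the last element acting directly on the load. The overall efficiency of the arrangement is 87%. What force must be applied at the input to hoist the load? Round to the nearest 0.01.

Lever MA = effort arm / load arm = 9/1.5 = 6.
Block-and-tackle MA = number of supporting rope parts = 4.
Combined ideal MA = 6 × 4 = 24.
Actual MA = 24 × 0.87 = 20.88.
Effort = load / actual MA = 51 / 20.88 = 2.4425 kN.

2.44 kN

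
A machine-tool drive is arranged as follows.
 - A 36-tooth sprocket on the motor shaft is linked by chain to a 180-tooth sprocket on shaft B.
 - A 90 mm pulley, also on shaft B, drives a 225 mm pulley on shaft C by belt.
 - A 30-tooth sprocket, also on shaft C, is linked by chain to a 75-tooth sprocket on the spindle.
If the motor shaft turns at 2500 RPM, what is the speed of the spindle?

the motor shaft → shaft B (chain, 180/36): 2500 ÷ 5 = 500 RPM
shaft B → shaft C (belt, 225/90): 500 ÷ 2.5 = 200 RPM
shaft C → the spindle (chain, 75/30): 200 ÷ 2.5 = 80 RPM

80 RPM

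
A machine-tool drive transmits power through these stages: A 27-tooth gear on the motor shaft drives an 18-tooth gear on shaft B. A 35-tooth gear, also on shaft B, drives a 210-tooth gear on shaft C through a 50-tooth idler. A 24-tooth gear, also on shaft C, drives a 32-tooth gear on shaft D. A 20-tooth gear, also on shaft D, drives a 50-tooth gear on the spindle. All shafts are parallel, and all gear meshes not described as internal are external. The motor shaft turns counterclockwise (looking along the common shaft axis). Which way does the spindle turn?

clockwise

the motor shaft → shaft B: external mesh, 1 reversal → CW.
shaft B → shaft C: driver → idler → driven is 2 external meshes, 2 reversals → CW.
shaft C → shaft D: external mesh, 1 reversal → CCW.
shaft D → the spindle: external mesh, 1 reversal → CW.
5 reversals in total — an odd number — so the spindle turns opposite to the motor shaft.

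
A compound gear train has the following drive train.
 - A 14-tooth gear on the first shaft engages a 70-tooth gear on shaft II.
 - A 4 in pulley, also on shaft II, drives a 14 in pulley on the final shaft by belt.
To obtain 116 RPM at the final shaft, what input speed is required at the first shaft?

Overall ratio R = 5 × 3.5 = 17.5.
Required input speed = output speed × R = 116 × 17.5 = 2030 RPM.

2030 RPM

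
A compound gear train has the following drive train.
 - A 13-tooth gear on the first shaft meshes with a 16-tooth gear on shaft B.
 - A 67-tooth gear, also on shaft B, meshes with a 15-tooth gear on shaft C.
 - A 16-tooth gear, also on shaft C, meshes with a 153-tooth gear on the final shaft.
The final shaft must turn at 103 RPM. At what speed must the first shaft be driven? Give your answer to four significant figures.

271.4 RPM

Overall ratio R = 1.2308 × 0.22388 × 9.5625 = 2.6349.
Required input speed = output speed × R = 103 × 2.6349 = 271.39 RPM.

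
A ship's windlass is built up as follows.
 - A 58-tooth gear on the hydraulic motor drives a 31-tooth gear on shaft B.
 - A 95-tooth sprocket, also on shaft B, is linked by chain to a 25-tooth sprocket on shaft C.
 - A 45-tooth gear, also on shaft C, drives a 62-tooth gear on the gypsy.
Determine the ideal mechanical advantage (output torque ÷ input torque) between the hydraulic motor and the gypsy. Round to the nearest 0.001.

0.194

Each stage contributes driven/driver: gear mesh 31/58 = 0.53448, chain 25/95 = 0.26316, gear mesh 62/45 = 1.3778.
Overall: 0.53448 × 0.26316 × 1.3778 = 0.19379.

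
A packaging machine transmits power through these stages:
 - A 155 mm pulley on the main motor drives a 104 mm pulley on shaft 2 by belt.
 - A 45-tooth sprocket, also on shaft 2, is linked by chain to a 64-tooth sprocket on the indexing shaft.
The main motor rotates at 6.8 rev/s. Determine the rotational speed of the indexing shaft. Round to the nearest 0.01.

7.13 rev/s

the main motor → shaft 2 (belt, 104/155): 6.8 ÷ 0.67097 = 10.135 rev/s
shaft 2 → the indexing shaft (chain, 64/45): 10.135 ÷ 1.4222 = 7.1259 rev/s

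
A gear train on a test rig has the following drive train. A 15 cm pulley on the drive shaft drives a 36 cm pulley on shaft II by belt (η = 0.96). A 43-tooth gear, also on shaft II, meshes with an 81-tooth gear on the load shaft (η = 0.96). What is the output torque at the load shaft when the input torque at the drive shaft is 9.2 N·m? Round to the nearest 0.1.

Belt: ratio = 36/15 = 2.4; torque at shaft II = 9.2 × 2.4 × 0.96 = 21.197 N·m.
Gear mesh: ratio = 81/43 = 1.8837; torque at the load shaft = 21.197 × 1.8837 × 0.96 = 38.332 N·m.

38.3 N·m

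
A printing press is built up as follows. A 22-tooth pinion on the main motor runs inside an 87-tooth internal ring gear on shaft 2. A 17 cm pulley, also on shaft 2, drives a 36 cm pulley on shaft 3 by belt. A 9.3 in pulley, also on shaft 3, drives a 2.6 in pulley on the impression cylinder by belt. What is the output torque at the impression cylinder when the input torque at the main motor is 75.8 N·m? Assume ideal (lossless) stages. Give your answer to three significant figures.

After the internal gear (87/22): 75.8 × 3.9545 = 299.75 N·m
After the belt (36/17): 299.75 × 2.1176 = 634.77 N·m
After the belt (2.6/9.3): 634.77 × 0.27957 = 177.46 N·m

177 N·m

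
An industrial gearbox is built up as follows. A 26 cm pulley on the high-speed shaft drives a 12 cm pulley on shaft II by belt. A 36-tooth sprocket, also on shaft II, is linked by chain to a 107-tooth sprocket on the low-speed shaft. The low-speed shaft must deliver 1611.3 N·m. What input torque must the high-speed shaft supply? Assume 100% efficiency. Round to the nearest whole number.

Overall ratio R = 0.46154 × 2.9722 = 1.3718.
Input torque = output torque / R = 1611.3 / 1.3718 = 1174.6 N·m.

1175 N·m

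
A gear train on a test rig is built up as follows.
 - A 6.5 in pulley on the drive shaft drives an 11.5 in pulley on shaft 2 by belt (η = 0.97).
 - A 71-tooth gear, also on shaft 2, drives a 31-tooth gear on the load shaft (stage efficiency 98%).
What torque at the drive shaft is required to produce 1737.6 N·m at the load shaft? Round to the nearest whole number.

2366 N·m

Overall ratio R = 1.7692 × 0.43662 = 0.77248; overall efficiency η = 0.97 × 0.98 = 0.9506.
Input torque = output torque / (R × η) = 1737.6 / (0.77248 × 0.9506) = 2366.3 N·m.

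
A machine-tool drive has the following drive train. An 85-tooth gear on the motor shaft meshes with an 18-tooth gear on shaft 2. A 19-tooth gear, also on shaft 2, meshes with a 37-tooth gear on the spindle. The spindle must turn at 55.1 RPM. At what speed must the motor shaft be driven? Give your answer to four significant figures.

22.72 RPM

Overall ratio R = 0.21176 × 1.9474 = 0.41238.
Required input speed = output speed × R = 55.1 × 0.41238 = 22.722 RPM.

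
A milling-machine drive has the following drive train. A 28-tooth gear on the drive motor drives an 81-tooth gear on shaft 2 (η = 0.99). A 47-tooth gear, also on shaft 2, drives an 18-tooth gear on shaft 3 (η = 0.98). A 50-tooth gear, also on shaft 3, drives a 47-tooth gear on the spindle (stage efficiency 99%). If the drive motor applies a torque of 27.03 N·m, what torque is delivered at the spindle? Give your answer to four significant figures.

Gear mesh: ratio = 81/28 = 2.8929; torque at shaft 2 = 27.03 × 2.8929 × 0.99 = 77.412 N·m.
Gear mesh: ratio = 18/47 = 0.38298; torque at shaft 3 = 77.412 × 0.38298 × 0.98 = 29.054 N·m.
Gear mesh: ratio = 47/50 = 0.94; torque at the spindle = 29.054 × 0.94 × 0.99 = 27.038 N·m.

27.04 N·m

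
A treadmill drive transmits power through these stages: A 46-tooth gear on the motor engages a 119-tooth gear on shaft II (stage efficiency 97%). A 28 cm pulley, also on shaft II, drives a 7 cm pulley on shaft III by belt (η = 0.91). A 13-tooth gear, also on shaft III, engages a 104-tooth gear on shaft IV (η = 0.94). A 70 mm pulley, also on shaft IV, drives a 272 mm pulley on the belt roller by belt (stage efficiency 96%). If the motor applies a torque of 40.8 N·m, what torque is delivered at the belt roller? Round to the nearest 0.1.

After the gear mesh (119/46): 40.8 × 2.587 × 0.97 = 102.38 N·m
After the belt (7/28): 102.38 × 0.25 × 0.91 = 23.292 N·m
After the gear mesh (104/13): 23.292 × 8 × 0.94 = 175.15 N·m
After the belt (272/70): 175.15 × 3.8857 × 0.96 = 653.37 N·m

653.4 N·m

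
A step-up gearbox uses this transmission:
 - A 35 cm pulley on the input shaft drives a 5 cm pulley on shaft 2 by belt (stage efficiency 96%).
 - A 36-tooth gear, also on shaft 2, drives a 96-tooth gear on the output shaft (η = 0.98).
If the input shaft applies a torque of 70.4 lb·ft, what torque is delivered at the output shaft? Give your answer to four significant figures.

After the belt (5/35): 70.4 × 0.14286 × 0.96 = 9.6549 lb·ft
After the gear mesh (96/36): 9.6549 × 2.6667 × 0.98 = 25.231 lb·ft

25.23 lb·ft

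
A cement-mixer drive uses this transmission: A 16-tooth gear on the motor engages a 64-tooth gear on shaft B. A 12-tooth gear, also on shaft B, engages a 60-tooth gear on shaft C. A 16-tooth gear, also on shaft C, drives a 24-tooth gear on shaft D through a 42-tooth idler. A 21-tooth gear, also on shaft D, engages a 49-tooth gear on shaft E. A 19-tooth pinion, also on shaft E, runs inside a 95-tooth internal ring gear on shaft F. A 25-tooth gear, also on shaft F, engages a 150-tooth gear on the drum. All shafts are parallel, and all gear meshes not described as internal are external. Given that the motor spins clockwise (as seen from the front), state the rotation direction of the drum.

the motor → shaft B: external mesh, 1 reversal → CCW.
shaft B → shaft C: external mesh, 1 reversal → CW.
shaft C → shaft D: driver → idler → driven is 2 external meshes, 2 reversals → CW.
shaft D → shaft E: external mesh, 1 reversal → CCW.
shaft E → shaft F: internal mesh, same direction → CCW.
shaft F → the drum: external mesh, 1 reversal → CW.
6 reversals in total — an even number — so the drum turns the same way as the motor.

clockwise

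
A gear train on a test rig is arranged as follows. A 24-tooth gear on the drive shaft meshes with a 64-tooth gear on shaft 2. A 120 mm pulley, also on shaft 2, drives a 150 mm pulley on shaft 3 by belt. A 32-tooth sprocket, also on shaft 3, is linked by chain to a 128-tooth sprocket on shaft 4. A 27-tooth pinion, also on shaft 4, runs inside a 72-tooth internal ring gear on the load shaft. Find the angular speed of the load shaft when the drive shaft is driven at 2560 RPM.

72 RPM

the drive shaft → shaft 2 (gear mesh, 64/24): 2560 ÷ 2.6667 = 960 RPM
shaft 2 → shaft 3 (belt, 150/120): 960 ÷ 1.25 = 768 RPM
shaft 3 → shaft 4 (chain, 128/32): 768 ÷ 4 = 192 RPM
shaft 4 → the load shaft (internal gear, 72/27): 192 ÷ 2.6667 = 72 RPM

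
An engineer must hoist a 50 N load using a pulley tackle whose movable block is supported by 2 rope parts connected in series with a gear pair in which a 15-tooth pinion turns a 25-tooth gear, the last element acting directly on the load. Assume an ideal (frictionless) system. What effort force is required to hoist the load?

Block-and-tackle MA = number of supporting rope parts = 2.
Gear pair MA = 25/15 = 1.6667.
Combined ideal MA = 2 × 1.6667 = 3.3333.
Effort = load / MA = 50 / 3.3333 = 15 N.

15 N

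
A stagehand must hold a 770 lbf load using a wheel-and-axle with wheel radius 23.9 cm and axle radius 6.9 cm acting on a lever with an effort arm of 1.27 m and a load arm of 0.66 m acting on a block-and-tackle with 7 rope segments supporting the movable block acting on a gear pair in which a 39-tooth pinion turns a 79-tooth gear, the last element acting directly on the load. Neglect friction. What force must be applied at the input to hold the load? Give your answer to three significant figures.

Wheel-and-axle MA = R/r = 23.9/6.9 = 3.4638.
Lever MA = effort arm / load arm = 1.27/0.66 = 1.9242.
Block-and-tackle MA = number of supporting rope parts = 7.
Gear pair MA = 79/39 = 2.0256.
Combined ideal MA = 3.4638 × 1.9242 × 7 × 2.0256 = 94.508.
Effort = load / MA = 770 / 94.508 = 8.1474 lbf.

8.15 lbf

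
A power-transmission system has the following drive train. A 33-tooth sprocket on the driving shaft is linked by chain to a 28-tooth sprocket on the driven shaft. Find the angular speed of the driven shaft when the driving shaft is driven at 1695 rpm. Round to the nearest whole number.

1998 rpm

the driving shaft → the driven shaft (chain, 28/33): 1695 ÷ 0.84848 = 1997.7 rpm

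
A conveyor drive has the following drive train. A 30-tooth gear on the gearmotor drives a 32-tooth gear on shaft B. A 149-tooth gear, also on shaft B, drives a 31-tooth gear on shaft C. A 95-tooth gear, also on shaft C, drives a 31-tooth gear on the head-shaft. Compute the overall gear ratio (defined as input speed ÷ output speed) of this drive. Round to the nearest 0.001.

0.072

Each stage contributes driven/driver: gear mesh 32/30 = 1.0667, gear mesh 31/149 = 0.20805, gear mesh 31/95 = 0.32632.
Overall: 1.0667 × 0.20805 × 0.32632 = 0.072417.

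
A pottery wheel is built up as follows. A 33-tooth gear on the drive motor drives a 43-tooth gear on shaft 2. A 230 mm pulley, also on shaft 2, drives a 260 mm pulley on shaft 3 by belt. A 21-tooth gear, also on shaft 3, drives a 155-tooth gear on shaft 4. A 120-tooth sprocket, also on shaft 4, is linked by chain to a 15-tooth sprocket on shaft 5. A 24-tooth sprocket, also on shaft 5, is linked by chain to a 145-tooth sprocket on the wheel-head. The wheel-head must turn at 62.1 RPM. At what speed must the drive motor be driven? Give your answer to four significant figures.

509.9 RPM

Overall ratio R = 1.303 × 1.1304 × 7.381 × 0.125 × 6.0417 = 8.2107.
Required input speed = output speed × R = 62.1 × 8.2107 = 509.88 RPM.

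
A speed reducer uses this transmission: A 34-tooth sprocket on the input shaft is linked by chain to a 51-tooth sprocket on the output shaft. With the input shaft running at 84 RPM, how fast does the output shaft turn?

the input shaft → the output shaft (chain, 51/34): 84 ÷ 1.5 = 56 RPM

56 RPM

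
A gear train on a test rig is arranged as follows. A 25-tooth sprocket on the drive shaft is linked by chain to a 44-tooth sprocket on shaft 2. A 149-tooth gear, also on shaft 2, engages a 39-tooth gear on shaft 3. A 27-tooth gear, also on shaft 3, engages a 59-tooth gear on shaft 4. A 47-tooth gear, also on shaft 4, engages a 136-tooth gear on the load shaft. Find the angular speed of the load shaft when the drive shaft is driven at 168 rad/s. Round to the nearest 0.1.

57.7 rad/s

chain 44/25 = 1.76 → 168/1.76 = 95.455 rad/s
gear mesh 39/149 = 0.26174 → 95.455/0.26174 = 364.69 rad/s
gear mesh 59/27 = 2.1852 → 364.69/2.1852 = 166.89 rad/s
gear mesh 136/47 = 2.8936 → 166.89/2.8936 = 57.675 rad/s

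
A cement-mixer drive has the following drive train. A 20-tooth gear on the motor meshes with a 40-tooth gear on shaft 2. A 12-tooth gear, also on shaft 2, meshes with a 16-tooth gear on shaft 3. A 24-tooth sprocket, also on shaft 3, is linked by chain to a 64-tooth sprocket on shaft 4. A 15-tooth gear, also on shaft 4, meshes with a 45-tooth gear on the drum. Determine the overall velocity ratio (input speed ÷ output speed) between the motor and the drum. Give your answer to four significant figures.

21.33

Each stage contributes driven/driver: gear mesh 40/20 = 2, gear mesh 16/12 = 1.3333, chain 64/24 = 2.6667, gear mesh 45/15 = 3.
Overall: 2 × 1.3333 × 2.6667 × 3 = 21.333.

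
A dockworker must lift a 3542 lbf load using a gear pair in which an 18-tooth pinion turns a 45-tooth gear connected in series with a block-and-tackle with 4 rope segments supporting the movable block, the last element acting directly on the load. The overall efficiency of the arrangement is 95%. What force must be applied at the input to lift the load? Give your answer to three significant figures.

Gear pair MA = 45/18 = 2.5.
Block-and-tackle MA = number of supporting rope parts = 4.
Combined ideal MA = 2.5 × 4 = 10.
Actual MA = 10 × 0.95 = 9.5.
Effort = load / actual MA = 3542 / 9.5 = 372.84 lbf.

373 lbf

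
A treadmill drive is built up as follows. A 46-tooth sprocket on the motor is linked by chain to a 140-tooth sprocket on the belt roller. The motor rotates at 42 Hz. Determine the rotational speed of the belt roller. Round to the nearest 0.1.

Chain: ratio = 140/46 = 3.0435, so the belt roller turns at 42 / 3.0435 = 13.8 Hz.

13.8 Hz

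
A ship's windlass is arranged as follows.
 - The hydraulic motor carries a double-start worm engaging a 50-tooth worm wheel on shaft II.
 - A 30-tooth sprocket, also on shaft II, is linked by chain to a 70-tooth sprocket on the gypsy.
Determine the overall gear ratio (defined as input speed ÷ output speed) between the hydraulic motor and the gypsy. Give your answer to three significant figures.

Each stage contributes driven/driver: worm 50/2 = 25, chain 70/30 = 2.3333.
Overall: 25 × 2.3333 = 58.333.

58.3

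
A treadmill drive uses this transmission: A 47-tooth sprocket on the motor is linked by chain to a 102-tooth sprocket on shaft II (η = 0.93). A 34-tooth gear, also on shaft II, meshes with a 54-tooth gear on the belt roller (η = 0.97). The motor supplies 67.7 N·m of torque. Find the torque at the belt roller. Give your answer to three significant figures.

211 N·m

chain 102/47 = 2.1702 → τ = 67.7·2.1702·0.93 = 136.64 N·m
gear mesh 54/34 = 1.5882 → τ = 136.64·1.5882·0.97 = 210.5 N·m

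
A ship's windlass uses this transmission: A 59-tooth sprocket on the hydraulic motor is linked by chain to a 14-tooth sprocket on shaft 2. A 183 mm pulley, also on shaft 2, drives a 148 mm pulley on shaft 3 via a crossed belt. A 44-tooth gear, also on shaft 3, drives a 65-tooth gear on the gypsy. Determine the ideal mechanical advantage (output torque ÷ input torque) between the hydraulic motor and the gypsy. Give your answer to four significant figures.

0.2835

Each stage contributes driven/driver: chain 14/59 = 0.23729, belt 148/183 = 0.80874, gear mesh 65/44 = 1.4773.
Overall: 0.23729 × 0.80874 × 1.4773 = 0.2835.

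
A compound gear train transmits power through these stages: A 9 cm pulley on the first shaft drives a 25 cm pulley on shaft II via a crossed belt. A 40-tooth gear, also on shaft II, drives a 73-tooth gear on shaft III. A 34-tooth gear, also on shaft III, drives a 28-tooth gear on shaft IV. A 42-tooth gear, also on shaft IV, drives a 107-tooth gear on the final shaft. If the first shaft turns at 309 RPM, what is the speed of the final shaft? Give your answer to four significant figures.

29.05 RPM

Belt: ratio = 25/9 = 2.7778, so shaft II turns at 309 / 2.7778 = 111.24 RPM.
Gear mesh: ratio = 73/40 = 1.825, so shaft III turns at 111.24 / 1.825 = 60.953 RPM.
Gear mesh: ratio = 28/34 = 0.82353, so shaft IV turns at 60.953 / 0.82353 = 74.015 RPM.
Gear mesh: ratio = 107/42 = 2.5476, so the final shaft turns at 74.015 / 2.5476 = 29.053 RPM.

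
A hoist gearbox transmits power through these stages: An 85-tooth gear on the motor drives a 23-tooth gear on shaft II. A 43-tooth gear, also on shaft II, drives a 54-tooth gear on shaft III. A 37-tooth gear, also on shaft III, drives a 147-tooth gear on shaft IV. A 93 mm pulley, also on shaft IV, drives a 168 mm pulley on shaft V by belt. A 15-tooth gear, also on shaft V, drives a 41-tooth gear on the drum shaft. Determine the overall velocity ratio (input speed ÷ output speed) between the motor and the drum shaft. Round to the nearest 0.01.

Each stage contributes driven/driver: gear mesh 23/85 = 0.27059, gear mesh 54/43 = 1.2558, gear mesh 147/37 = 3.973, belt 168/93 = 1.8065, gear mesh 41/15 = 2.7333.
Overall: 0.27059 × 1.2558 × 3.973 × 1.8065 × 2.7333 = 6.6661.

6.67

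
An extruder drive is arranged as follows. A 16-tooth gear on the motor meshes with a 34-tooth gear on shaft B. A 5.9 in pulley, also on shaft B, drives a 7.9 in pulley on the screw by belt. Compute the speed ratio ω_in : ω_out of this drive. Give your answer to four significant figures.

2.845

Each stage contributes driven/driver: gear mesh 34/16 = 2.125, belt 7.9/5.9 = 1.339.
Overall: 2.125 × 1.339 = 2.8453.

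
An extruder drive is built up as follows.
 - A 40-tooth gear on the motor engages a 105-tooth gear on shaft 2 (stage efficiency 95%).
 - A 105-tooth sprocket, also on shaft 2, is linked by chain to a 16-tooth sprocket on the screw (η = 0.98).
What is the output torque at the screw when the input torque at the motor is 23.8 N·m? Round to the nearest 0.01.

8.86 N·m

After the gear mesh (105/40): 23.8 × 2.625 × 0.95 = 59.351 N·m
After the chain (16/105): 59.351 × 0.15238 × 0.98 = 8.8631 N·m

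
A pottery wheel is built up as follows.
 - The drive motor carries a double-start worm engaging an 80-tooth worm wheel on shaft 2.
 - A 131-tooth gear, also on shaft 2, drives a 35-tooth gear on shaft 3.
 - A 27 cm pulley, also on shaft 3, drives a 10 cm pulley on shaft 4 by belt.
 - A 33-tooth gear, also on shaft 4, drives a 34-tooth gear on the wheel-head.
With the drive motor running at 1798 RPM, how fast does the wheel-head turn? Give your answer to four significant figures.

440.9 RPM

worm 80/2 = 40 → 1798/40 = 44.95 RPM
gear mesh 35/131 = 0.26718 → 44.95/0.26718 = 168.24 RPM
belt 10/27 = 0.37037 → 168.24/0.37037 = 454.25 RPM
gear mesh 34/33 = 1.0303 → 454.25/1.0303 = 440.89 RPM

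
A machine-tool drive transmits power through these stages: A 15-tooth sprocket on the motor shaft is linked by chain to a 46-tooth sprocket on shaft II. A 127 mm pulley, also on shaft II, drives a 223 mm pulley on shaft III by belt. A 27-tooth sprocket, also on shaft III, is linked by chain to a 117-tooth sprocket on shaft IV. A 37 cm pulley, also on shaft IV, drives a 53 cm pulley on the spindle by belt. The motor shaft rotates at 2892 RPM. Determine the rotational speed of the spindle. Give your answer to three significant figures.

chain 46/15 = 3.0667 → 2892/3.0667 = 943.04 RPM
belt 223/127 = 1.7559 → 943.04/1.7559 = 537.07 RPM
chain 117/27 = 4.3333 → 537.07/4.3333 = 123.94 RPM
belt 53/37 = 1.4324 → 123.94/1.4324 = 86.524 RPM

86.5 RPM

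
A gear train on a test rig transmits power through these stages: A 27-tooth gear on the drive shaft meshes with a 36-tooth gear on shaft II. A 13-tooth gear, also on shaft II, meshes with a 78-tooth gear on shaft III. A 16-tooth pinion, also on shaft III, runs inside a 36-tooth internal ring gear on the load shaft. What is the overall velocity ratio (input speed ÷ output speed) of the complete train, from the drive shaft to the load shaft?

Each stage contributes driven/driver: gear mesh 36/27 = 1.3333, gear mesh 78/13 = 6, internal gear 36/16 = 2.25.
Overall: 1.3333 × 6 × 2.25 = 18.

18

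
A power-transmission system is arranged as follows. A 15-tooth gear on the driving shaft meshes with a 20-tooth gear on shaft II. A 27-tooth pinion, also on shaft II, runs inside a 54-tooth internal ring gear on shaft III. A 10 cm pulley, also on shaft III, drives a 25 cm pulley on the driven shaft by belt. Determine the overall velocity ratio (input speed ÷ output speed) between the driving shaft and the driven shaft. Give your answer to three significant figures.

6.67

Each stage contributes driven/driver: gear mesh 20/15 = 1.3333, internal gear 54/27 = 2, belt 25/10 = 2.5.
Overall: 1.3333 × 2 × 2.5 = 6.6667.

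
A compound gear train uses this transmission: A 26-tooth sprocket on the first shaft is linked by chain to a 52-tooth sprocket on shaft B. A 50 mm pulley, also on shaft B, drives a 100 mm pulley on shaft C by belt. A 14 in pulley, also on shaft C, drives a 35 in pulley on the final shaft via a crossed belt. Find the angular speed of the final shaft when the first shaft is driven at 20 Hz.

Chain: ratio = 52/26 = 2, so shaft B turns at 20 / 2 = 10 Hz.
Belt: ratio = 100/50 = 2, so shaft C turns at 10 / 2 = 5 Hz.
Belt: ratio = 35/14 = 2.5, so the final shaft turns at 5 / 2.5 = 2 Hz.

2 Hz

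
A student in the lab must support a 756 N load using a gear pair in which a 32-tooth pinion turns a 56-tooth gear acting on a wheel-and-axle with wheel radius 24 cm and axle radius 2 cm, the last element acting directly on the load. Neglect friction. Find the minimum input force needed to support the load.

Gear pair MA = 56/32 = 1.75.
Wheel-and-axle MA = R/r = 24/2 = 12.
Combined ideal MA = 1.75 × 12 = 21.
Effort = load / MA = 756 / 21 = 36 N.

36 N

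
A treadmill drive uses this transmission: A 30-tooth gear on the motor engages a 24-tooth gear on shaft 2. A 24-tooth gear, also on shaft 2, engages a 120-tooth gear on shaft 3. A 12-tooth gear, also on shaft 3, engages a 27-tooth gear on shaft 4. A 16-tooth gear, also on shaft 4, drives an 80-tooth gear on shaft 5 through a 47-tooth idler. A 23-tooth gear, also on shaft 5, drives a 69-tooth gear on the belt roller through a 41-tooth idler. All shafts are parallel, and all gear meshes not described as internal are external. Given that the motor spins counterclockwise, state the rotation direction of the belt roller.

clockwise

the motor → shaft 2: external mesh, 1 reversal → CW.
shaft 2 → shaft 3: external mesh, 1 reversal → CCW.
shaft 3 → shaft 4: external mesh, 1 reversal → CW.
shaft 4 → shaft 5: driver → idler → driven is 2 external meshes, 2 reversals → CW.
shaft 5 → the belt roller: driver → idler → driven is 2 external meshes, 2 reversals → CW.
7 reversals in total — an odd number — so the belt roller turns opposite to the motor.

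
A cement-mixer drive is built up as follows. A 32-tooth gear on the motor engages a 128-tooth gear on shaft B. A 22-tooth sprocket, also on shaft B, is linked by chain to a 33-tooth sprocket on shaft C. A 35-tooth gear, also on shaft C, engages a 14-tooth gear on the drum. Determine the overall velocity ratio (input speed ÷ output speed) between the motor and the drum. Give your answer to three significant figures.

Each stage contributes driven/driver: gear mesh 128/32 = 4, chain 33/22 = 1.5, gear mesh 14/35 = 0.4.
Overall: 4 × 1.5 × 0.4 = 2.4.

2.40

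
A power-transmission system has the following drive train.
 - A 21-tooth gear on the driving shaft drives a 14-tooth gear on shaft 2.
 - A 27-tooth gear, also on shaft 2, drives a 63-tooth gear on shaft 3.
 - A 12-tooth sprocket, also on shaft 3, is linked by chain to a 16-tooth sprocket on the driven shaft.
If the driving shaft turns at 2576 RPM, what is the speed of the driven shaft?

Gear mesh: ratio = 14/21 = 0.66667, so shaft 2 turns at 2576 / 0.66667 = 3864 RPM.
Gear mesh: ratio = 63/27 = 2.3333, so shaft 3 turns at 3864 / 2.3333 = 1656 RPM.
Chain: ratio = 16/12 = 1.3333, so the driven shaft turns at 1656 / 1.3333 = 1242 RPM.

1242 RPM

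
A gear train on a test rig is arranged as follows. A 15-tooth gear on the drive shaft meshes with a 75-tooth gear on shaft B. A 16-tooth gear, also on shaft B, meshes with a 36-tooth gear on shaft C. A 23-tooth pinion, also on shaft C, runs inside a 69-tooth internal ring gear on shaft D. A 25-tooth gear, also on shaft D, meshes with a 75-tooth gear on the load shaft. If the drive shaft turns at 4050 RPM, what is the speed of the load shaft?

gear mesh 75/15 = 5 → 4050/5 = 810 RPM
gear mesh 36/16 = 2.25 → 810/2.25 = 360 RPM
internal gear 69/23 = 3 → 360/3 = 120 RPM
gear mesh 75/25 = 3 → 120/3 = 40 RPM

40 RPM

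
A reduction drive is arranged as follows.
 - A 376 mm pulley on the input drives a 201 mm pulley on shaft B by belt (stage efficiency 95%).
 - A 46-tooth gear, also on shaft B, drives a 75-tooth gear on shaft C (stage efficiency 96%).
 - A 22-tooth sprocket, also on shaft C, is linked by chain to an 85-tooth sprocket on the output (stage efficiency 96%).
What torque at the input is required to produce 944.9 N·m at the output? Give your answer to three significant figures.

320 N·m

Overall ratio R = 0.53457 × 1.6304 × 3.8636 = 3.3675; overall efficiency η = 0.95 × 0.96 × 0.96 = 0.8755.
Input torque = output torque / (R × η) = 944.9 / (3.3675 × 0.8755) = 320.49 N·m.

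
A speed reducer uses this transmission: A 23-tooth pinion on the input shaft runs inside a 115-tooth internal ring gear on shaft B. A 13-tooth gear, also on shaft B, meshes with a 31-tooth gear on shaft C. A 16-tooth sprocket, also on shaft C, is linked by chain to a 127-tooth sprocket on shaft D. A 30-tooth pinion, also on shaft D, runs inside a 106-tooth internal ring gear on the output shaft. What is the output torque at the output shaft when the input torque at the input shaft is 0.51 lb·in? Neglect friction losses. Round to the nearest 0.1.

170.5 lb·in

After the internal gear (115/23): 0.51 × 5 = 2.55 lb·in
After the gear mesh (31/13): 2.55 × 2.3846 = 6.0808 lb·in
After the chain (127/16): 6.0808 × 7.9375 = 48.266 lb·in
After the internal gear (106/30): 48.266 × 3.5333 = 170.54 lb·in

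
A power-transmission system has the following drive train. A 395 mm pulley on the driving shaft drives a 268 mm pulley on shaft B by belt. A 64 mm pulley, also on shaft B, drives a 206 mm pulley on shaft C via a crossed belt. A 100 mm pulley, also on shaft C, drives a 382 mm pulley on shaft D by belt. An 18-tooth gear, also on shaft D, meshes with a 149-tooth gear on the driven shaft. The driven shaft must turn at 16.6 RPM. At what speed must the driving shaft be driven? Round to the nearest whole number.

Overall ratio R = 0.67848 × 3.2188 × 3.82 × 8.2778 = 69.056.
Required input speed = output speed × R = 16.6 × 69.056 = 1146.3 RPM.

1146 RPM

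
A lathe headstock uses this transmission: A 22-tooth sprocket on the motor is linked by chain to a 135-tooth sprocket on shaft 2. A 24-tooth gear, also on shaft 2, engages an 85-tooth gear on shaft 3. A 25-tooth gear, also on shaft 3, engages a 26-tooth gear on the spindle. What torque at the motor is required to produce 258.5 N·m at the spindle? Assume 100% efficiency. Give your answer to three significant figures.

11.4 N·m

Overall ratio R = 6.1364 × 3.5417 × 1.04 = 22.602.
Input torque = output torque / R = 258.5 / 22.602 = 11.437 N·m.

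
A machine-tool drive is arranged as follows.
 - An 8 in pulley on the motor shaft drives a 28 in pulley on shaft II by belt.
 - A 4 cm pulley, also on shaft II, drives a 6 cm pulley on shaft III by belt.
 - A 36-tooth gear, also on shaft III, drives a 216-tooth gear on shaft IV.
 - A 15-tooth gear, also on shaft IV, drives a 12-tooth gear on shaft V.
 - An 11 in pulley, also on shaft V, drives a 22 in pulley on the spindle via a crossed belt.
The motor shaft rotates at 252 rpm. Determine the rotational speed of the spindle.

5 rpm

belt 28/8 = 3.5 → 252/3.5 = 72 rpm
belt 6/4 = 1.5 → 72/1.5 = 48 rpm
gear mesh 216/36 = 6 → 48/6 = 8 rpm
gear mesh 12/15 = 0.8 → 8/0.8 = 10 rpm
belt 22/11 = 2 → 10/2 = 5 rpm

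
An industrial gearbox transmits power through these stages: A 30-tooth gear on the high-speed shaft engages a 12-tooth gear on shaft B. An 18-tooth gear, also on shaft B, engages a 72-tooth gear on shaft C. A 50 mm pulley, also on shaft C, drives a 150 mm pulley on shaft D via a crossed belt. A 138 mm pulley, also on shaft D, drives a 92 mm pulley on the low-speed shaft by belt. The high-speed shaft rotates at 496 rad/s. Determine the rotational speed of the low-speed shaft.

155 rad/s

Gear mesh: ratio = 12/30 = 0.4, so shaft B turns at 496 / 0.4 = 1240 rad/s.
Gear mesh: ratio = 72/18 = 4, so shaft C turns at 1240 / 4 = 310 rad/s.
Belt: ratio = 150/50 = 3, so shaft D turns at 310 / 3 = 103.33 rad/s.
Belt: ratio = 92/138 = 0.66667, so the low-speed shaft turns at 103.33 / 0.66667 = 155 rad/s.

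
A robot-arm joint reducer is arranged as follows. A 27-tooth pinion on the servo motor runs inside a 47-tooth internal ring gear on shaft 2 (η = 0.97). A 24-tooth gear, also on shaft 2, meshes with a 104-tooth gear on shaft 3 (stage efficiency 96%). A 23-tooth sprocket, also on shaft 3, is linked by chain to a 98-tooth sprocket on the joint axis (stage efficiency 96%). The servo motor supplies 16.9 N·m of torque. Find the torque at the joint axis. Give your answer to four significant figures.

After the internal gear (47/27): 16.9 × 1.7407 × 0.97 = 28.536 N·m
After the gear mesh (104/24): 28.536 × 4.3333 × 0.96 = 118.71 N·m
After the chain (98/23): 118.71 × 4.2609 × 0.96 = 485.57 N·m

485.6 N·m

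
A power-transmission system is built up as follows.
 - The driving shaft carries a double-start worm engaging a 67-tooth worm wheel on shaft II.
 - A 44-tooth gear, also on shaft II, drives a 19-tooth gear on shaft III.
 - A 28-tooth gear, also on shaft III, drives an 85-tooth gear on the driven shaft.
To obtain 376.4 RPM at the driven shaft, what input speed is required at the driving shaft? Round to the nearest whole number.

Overall ratio R = 33.5 × 0.43182 × 3.0357 = 43.914.
Required input speed = output speed × R = 376.4 × 43.914 = 16529 RPM.

16529 RPM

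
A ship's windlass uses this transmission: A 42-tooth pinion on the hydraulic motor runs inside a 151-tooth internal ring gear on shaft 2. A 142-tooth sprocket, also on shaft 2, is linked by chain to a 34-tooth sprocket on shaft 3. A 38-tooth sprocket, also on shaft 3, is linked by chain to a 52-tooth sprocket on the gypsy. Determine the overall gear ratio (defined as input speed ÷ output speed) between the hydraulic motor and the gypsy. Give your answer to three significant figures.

Each stage contributes driven/driver: internal gear 151/42 = 3.5952, chain 34/142 = 0.23944, chain 52/38 = 1.3684.
Overall: 3.5952 × 0.23944 × 1.3684 = 1.178.

1.18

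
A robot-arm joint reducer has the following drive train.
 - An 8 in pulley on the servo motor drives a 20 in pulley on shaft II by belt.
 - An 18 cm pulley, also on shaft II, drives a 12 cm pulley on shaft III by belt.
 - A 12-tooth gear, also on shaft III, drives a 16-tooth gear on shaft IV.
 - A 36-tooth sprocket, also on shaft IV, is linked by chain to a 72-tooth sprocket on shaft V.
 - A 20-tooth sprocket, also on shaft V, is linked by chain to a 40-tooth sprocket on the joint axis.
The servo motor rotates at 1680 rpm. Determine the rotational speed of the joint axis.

189 rpm

Belt: ratio = 20/8 = 2.5, so shaft II turns at 1680 / 2.5 = 672 rpm.
Belt: ratio = 12/18 = 0.66667, so shaft III turns at 672 / 0.66667 = 1008 rpm.
Gear mesh: ratio = 16/12 = 1.3333, so shaft IV turns at 1008 / 1.3333 = 756 rpm.
Chain: ratio = 72/36 = 2, so shaft V turns at 756 / 2 = 378 rpm.
Chain: ratio = 40/20 = 2, so the joint axis turns at 378 / 2 = 189 rpm.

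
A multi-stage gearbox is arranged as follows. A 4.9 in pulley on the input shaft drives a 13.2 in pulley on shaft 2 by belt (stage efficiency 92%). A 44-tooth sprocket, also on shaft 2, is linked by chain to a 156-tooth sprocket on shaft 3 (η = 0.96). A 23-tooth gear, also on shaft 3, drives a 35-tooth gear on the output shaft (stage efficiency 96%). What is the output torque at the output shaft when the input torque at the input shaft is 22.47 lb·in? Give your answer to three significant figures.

277 lb·in

Belt: ratio = 13.2/4.9 = 2.6939; torque at shaft 2 = 22.47 × 2.6939 × 0.92 = 55.689 lb·in.
Chain: ratio = 156/44 = 3.5455; torque at shaft 3 = 55.689 × 3.5455 × 0.96 = 189.54 lb·in.
Gear mesh: ratio = 35/23 = 1.5217; torque at the output shaft = 189.54 × 1.5217 × 0.96 = 276.9 lb·in.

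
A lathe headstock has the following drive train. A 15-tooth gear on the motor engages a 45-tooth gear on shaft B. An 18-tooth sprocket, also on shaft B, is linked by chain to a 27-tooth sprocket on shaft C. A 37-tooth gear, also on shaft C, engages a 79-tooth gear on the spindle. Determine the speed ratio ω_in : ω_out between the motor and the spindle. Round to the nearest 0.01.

9.61

Each stage contributes driven/driver: gear mesh 45/15 = 3, chain 27/18 = 1.5, gear mesh 79/37 = 2.1351.
Overall: 3 × 1.5 × 2.1351 = 9.6081.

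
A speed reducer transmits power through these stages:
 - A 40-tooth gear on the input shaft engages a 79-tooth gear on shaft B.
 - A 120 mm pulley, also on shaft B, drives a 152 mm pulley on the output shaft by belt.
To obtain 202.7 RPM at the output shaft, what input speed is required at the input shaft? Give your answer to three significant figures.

Overall ratio R = 1.975 × 1.2667 = 2.5017.
Required input speed = output speed × R = 202.7 × 2.5017 = 507.09 RPM.

507 RPM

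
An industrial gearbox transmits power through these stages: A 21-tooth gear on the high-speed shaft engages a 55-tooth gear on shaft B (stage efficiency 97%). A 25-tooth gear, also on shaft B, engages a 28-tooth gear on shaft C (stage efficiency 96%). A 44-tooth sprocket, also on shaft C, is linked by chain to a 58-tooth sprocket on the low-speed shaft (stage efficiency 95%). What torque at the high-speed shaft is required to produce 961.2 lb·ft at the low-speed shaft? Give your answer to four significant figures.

281.0 lb·ft

Overall ratio R = 2.619 × 1.12 × 1.3182 = 3.8667; overall efficiency η = 0.97 × 0.96 × 0.95 = 0.8846.
Input torque = output torque / (R × η) = 961.2 / (3.8667 × 0.8846) = 281 lb·ft.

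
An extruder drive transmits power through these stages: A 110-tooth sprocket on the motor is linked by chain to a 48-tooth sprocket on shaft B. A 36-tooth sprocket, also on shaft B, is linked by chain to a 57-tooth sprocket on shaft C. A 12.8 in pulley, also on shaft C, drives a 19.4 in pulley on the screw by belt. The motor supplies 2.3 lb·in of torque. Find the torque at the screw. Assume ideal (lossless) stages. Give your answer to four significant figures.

chain 48/110 = 0.43636 → τ = 2.3·0.43636 = 1.0036 lb·in
chain 57/36 = 1.5833 → τ = 1.0036·1.5833 = 1.5891 lb·in
belt 19.4/12.8 = 1.5156 → τ = 1.5891·1.5156 = 2.4085 lb·in

2.408 lb·in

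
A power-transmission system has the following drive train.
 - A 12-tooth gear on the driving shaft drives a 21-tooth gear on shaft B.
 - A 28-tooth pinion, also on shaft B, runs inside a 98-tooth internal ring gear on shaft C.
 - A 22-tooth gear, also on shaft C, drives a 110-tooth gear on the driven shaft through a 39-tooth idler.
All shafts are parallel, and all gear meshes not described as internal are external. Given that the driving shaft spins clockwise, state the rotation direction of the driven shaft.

the driving shaft → shaft B: external mesh, 1 reversal → CCW.
shaft B → shaft C: internal mesh, same direction → CCW.
shaft C → the driven shaft: driver → idler → driven is 2 external meshes, 2 reversals → CCW.
3 reversals in total — an odd number — so the driven shaft turns opposite to the driving shaft.

counterclockwise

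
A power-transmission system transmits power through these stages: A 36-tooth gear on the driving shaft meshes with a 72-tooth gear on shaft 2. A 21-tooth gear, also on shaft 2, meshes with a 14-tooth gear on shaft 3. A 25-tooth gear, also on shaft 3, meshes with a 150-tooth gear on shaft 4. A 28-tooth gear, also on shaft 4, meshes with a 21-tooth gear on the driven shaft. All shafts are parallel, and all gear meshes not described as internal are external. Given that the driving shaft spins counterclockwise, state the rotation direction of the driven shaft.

counterclockwise

the driving shaft → shaft 2: external mesh, 1 reversal → CW.
shaft 2 → shaft 3: external mesh, 1 reversal → CCW.
shaft 3 → shaft 4: external mesh, 1 reversal → CW.
shaft 4 → the driven shaft: external mesh, 1 reversal → CCW.
4 reversals in total — an even number — so the driven shaft turns the same way as the driving shaft.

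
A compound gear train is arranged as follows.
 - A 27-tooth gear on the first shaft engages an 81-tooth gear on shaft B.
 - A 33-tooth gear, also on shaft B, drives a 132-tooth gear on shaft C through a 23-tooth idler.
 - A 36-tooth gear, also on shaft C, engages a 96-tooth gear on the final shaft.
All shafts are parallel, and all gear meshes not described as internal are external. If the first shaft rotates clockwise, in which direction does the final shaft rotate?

clockwise

the first shaft → shaft B: external mesh, 1 reversal → CCW.
shaft B → shaft C: driver → idler → driven is 2 external meshes, 2 reversals → CCW.
shaft C → the final shaft: external mesh, 1 reversal → CW.
4 reversals in total — an even number — so the final shaft turns the same way as the first shaft.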